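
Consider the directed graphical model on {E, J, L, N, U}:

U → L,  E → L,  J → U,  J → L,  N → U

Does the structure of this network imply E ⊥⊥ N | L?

No

We examine all 2 paths between E and N:
Path 1: E → L ← U ← N
  L is a collider and L is conditioned on, which opens it; U is a chain and U is not conditioned on — no node blocks this path, so it is active.
Path 2: E → L ← J → U ← N
  L is a collider and L is conditioned on, which opens it; J is a fork and J is not conditioned on; U is a collider and its descendant L is conditioned on, which opens it — no node blocks this path, so it is active.
Because an active path exists, E and N are not d-separated.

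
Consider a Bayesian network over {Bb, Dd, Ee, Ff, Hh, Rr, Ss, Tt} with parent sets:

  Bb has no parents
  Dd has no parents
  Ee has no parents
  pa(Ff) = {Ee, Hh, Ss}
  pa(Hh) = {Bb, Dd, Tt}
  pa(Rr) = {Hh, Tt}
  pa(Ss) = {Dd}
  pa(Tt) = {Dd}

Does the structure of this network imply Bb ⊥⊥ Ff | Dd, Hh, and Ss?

Yes — Bb and Ff are d-separated given {Dd, Hh, Ss}.

We examine all 4 paths between Bb and Ff:
Path 1: Bb → Hh → Rr ← Tt ← Dd → Ss → Ff
  Hh is a chain here and Hh is conditioned on, so the path is blocked at Hh.
Path 2: Bb → Hh → Ff
  Hh is a chain here and Hh is conditioned on, so the path is blocked at Hh.
Path 3: Bb → Hh ← Tt ← Dd → Ss → Ff
  Dd is a fork here and Dd is conditioned on, so the path is blocked at Dd.
Path 4: Bb → Hh ← Dd → Ss → Ff
  Dd is a fork here and Dd is conditioned on, so the path is blocked at Dd.
Since every path is blocked, d-separation holds.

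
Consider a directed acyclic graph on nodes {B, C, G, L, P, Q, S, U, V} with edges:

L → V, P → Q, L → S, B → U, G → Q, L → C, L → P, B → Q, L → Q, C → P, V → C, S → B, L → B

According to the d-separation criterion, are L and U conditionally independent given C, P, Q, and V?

No — L and U are not d-separated given {C, P, Q, V}.

There are 6 undirected paths between L and U; checking each against the conditioning set {C, P, Q, V}:
  1. L → P → Q ← B → U — P:chain[blocks]; Q:collider[open]; B:fork[open] ⇒ blocked
  2. L → C → P → Q ← B → U — C:chain[blocks]; P:chain[blocks]; Q:collider[open]; B:fork[open] ⇒ blocked
  3. L → B → U — B:chain[open] ⇒ active
  4. L → S → B → U — S:chain[open]; B:chain[open] ⇒ active
  5. L → Q ← B → U — Q:collider[open]; B:fork[open] ⇒ active
  6. L → V → C → P → Q ← B → U — V:chain[blocks]; C:chain[blocks]; P:chain[blocks]; Q:collider[open]; B:fork[open] ⇒ blocked
Because an active path exists, L and U are not d-separated.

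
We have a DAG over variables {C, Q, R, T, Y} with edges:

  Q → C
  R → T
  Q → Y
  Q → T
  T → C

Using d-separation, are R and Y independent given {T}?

No

2 paths connect R and Y; each must be blocked for d-separation to hold:
Path 1: R → T → C ← Q → Y
  T is a chain here and T is conditioned on, so the path is blocked at T.
Path 2: R → T ← Q → Y
  T is a collider and T is conditioned on, which opens it; Q is a fork and Q is not conditioned on — no node blocks this path, so it is active.
Since the path R → T ← Q → Y is active, R and Y are not d-separated given {T}.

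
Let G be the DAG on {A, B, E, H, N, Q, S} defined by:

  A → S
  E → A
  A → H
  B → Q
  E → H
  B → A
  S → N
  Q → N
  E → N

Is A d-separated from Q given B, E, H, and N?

There are 4 undirected paths between A and Q; checking each against the conditioning set {B, E, H, N}:
  1. A → H ← E → N ← Q — H:collider[open]; E:fork[blocks]; N:collider[open] ⇒ blocked
  2. A → S → N ← Q — S:chain[open]; N:collider[open] ⇒ active
  3. A ← E → N ← Q — E:fork[blocks]; N:collider[open] ⇒ blocked
  4. A ← B → Q — B:fork[blocks] ⇒ blocked
Because an active path exists, A and Q are not d-separated.

No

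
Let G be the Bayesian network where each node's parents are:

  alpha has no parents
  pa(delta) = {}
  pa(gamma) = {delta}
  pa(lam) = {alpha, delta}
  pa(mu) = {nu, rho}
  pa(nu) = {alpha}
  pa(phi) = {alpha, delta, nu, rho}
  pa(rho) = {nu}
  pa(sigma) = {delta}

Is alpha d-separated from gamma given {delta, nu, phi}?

Yes

5 paths connect alpha and gamma; each must be blocked for d-separation to hold:
Path 1: alpha → lam ← delta → gamma
  lam is a collider here and neither lam nor any of its descendants is conditioned on, so the collider stays closed — the path is blocked at lam.
Path 2: alpha → nu → mu ← rho → phi ← delta → gamma
  nu is a chain here and nu is conditioned on, so the path is blocked at nu.
Path 3: alpha → nu → rho → phi ← delta → gamma
  nu is a chain here and nu is conditioned on, so the path is blocked at nu.
Path 4: alpha → nu → phi ← delta → gamma
  nu is a chain here and nu is conditioned on, so the path is blocked at nu.
Path 5: alpha → phi ← delta → gamma
  delta is a fork here and delta is conditioned on, so the path is blocked at delta.
Every path is blocked, so alpha and gamma are d-separated given {delta, nu, phi}.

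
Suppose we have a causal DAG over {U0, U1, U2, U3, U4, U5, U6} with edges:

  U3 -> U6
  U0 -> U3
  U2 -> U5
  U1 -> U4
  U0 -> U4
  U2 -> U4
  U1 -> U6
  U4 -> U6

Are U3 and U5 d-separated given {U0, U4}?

Yes

Enumerating the 3 paths from U3 to U5 and testing each for blocking by {U0, U4}:
Path 1: U3 ← U0 → U4 ← U2 → U5
  U0 is a fork here and U0 is conditioned on, so the path is blocked at U0.
Path 2: U3 → U6 ← U4 ← U2 → U5
  U6 is a collider here and neither U6 nor any of its descendants is conditioned on, so the collider stays closed — the path is blocked at U6.
Path 3: U3 → U6 ← U1 → U4 ← U2 → U5
  U6 is a collider here and neither U6 nor any of its descendants is conditioned on, so the collider stays closed — the path is blocked at U6.
Since every path is blocked, d-separation holds.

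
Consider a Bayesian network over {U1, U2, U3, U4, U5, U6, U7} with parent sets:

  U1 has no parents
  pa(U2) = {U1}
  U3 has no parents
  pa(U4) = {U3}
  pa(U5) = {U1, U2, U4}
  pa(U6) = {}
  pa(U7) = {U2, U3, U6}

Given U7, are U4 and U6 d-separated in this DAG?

No

There are 3 undirected paths between U4 and U6; checking each against the conditioning set {U7}:
Path 1: U4 ← U3 → U7 ← U6
  U3 is a fork and U3 is not conditioned on; U7 is a collider and U7 is conditioned on, which opens it — no node blocks this path, so it is active.
Path 2: U4 → U5 ← U2 → U7 ← U6
  U5 is a collider here and neither U5 nor any of its descendants is conditioned on, so the collider stays closed — the path is blocked at U5.
Path 3: U4 → U5 ← U1 → U2 → U7 ← U6
  U5 is a collider here and neither U5 nor any of its descendants is conditioned on, so the collider stays closed — the path is blocked at U5.
Because an active path exists, U4 and U6 are not d-separated.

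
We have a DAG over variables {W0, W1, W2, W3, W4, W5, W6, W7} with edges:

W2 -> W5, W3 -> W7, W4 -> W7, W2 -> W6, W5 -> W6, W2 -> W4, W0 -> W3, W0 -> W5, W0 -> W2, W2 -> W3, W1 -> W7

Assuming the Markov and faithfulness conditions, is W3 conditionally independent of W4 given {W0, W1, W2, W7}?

Enumerating the 5 paths from W3 to W4 and testing each for blocking by {W0, W1, W2, W7}:
Path 1: W3 ← W0 → W5 ← W2 → W4
  W0 is a fork here and W0 is conditioned on, so the path is blocked at W0.
Path 2: W3 ← W0 → W5 → W6 ← W2 → W4
  W0 is a fork here and W0 is conditioned on, so the path is blocked at W0.
Path 3: W3 ← W0 → W2 → W4
  W0 is a fork here and W0 is conditioned on, so the path is blocked at W0.
Path 4: W3 → W7 ← W4
  W7 is a collider and W7 is conditioned on, which opens it — no node blocks this path, so it is active.
Path 5: W3 ← W2 → W4
  W2 is a fork here and W2 is conditioned on, so the path is blocked at W2.
Because an active path exists, W3 and W4 are not d-separated.

No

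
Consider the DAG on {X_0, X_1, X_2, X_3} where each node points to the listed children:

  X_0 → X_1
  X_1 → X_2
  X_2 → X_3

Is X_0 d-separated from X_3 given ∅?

There is one path between X_0 and X_3:
Path 1: X_0 → X_1 → X_2 → X_3
  X_1 is a chain and X_1 is not conditioned on; X_2 is a chain and X_2 is not conditioned on — no node blocks this path, so it is active.
At least one path is unblocked, so d-separation fails.

No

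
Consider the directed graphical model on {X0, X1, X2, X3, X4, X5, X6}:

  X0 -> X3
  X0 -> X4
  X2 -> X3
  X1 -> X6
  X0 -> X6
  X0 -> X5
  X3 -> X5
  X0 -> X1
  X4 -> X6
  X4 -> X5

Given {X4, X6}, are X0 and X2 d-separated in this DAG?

Yes — X0 and X2 are d-separated given {X4, X6}.

5 paths connect X0 and X2; each must be blocked for d-separation to hold:
Path 1: X0 → X6 ← X4 → X5 ← X3 ← X2
  X4 is a fork here and X4 is conditioned on, so the path is blocked at X4.
Path 2: X0 → X5 ← X3 ← X2
  X5 is a collider here and neither X5 nor any of its descendants is conditioned on, so the collider stays closed — the path is blocked at X5.
Path 3: X0 → X3 ← X2
  X3 is a collider here and neither X3 nor any of its descendants is conditioned on, so the collider stays closed — the path is blocked at X3.
Path 4: X0 → X1 → X6 ← X4 → X5 ← X3 ← X2
  X4 is a fork here and X4 is conditioned on, so the path is blocked at X4.
Path 5: X0 → X4 → X5 ← X3 ← X2
  X4 is a chain here and X4 is conditioned on, so the path is blocked at X4.
Since every path is blocked, d-separation holds.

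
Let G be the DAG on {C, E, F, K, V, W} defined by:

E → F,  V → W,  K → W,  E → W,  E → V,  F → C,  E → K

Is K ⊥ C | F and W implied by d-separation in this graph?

Yes — K and C are d-separated given {F, W}.

Enumerating the 3 paths from K to C and testing each for blocking by {F, W}:
Path 1: K ← E → F → C
  F is a chain here and F is conditioned on, so the path is blocked at F.
Path 2: K → W ← V ← E → F → C
  F is a chain here and F is conditioned on, so the path is blocked at F.
Path 3: K → W ← E → F → C
  F is a chain here and F is conditioned on, so the path is blocked at F.
Since every path is blocked, d-separation holds.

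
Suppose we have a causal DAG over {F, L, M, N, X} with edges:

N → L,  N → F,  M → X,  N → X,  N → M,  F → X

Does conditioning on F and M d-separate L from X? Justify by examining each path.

Enumerating the 3 paths from L to X and testing each for blocking by {F, M}:
Path 1: L ← N → F → X
  F is a chain here and F is conditioned on, so the path is blocked at F.
Path 2: L ← N → X
  N is a fork and N is not conditioned on — no node blocks this path, so it is active.
Path 3: L ← N → M → X
  M is a chain here and M is conditioned on, so the path is blocked at M.
Because an active path exists, L and X are not d-separated.

No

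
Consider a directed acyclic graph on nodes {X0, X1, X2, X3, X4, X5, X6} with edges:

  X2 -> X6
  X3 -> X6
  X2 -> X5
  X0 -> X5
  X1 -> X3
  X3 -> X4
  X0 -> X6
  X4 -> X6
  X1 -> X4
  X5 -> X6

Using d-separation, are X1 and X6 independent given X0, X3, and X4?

We examine all 4 paths between X1 and X6:
Path 1: X1 → X4 → X6
  X4 is a chain here and X4 is conditioned on, so the path is blocked at X4.
Path 2: X1 → X4 ← X3 → X6
  X3 is a fork here and X3 is conditioned on, so the path is blocked at X3.
Path 3: X1 → X3 → X6
  X3 is a chain here and X3 is conditioned on, so the path is blocked at X3.
Path 4: X1 → X3 → X4 → X6
  X3 is a chain here and X3 is conditioned on, so the path is blocked at X3.
Every path is blocked, so X1 and X6 are d-separated given {X0, X3, X4}.

Yes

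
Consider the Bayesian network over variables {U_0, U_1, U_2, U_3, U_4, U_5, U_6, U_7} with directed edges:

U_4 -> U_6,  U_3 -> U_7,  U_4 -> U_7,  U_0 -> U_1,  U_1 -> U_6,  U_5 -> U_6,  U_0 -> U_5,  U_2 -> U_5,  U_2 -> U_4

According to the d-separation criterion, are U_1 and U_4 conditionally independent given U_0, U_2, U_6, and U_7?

We examine all 4 paths between U_1 and U_4:
  1. U_1 ← U_0 → U_5 ← U_2 → U_4 — U_0:fork[blocks]; U_5:collider[open]; U_2:fork[blocks] ⇒ blocked
  2. U_1 ← U_0 → U_5 → U_6 ← U_4 — U_0:fork[blocks]; U_5:chain[open]; U_6:collider[open] ⇒ blocked
  3. U_1 → U_6 ← U_5 ← U_2 → U_4 — U_6:collider[open]; U_5:chain[open]; U_2:fork[blocks] ⇒ blocked
  4. U_1 → U_6 ← U_4 — U_6:collider[open] ⇒ active
Since the path U_1 → U_6 ← U_4 is active, U_1 and U_4 are not d-separated given {U_0, U_2, U_6, U_7}.

No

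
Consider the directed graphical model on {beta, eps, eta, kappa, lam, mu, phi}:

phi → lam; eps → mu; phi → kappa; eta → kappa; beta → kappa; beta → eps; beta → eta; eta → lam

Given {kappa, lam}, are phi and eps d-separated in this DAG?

No

4 paths connect phi and eps; each must be blocked for d-separation to hold:
  1. phi → lam ← eta ← beta → eps — lam:collider[open]; eta:chain[open]; beta:fork[open] ⇒ active
  2. phi → lam ← eta → kappa ← beta → eps — lam:collider[open]; eta:fork[open]; kappa:collider[open]; beta:fork[open] ⇒ active
  3. phi → kappa ← eta ← beta → eps — kappa:collider[open]; eta:chain[open]; beta:fork[open] ⇒ active
  4. phi → kappa ← beta → eps — kappa:collider[open]; beta:fork[open] ⇒ active
Since the path phi → lam ← eta ← beta → eps is active, phi and eps are not d-separated given {kappa, lam}.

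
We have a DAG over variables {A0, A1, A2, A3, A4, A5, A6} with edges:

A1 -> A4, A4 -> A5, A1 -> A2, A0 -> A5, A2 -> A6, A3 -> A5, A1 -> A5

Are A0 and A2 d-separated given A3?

There are 2 undirected paths between A0 and A2; checking each against the conditioning set {A3}:
Path 1: A0 → A5 ← A1 → A2
  A5 is a collider here and neither A5 nor any of its descendants is conditioned on, so the collider stays closed — the path is blocked at A5.
Path 2: A0 → A5 ← A4 ← A1 → A2
  A5 is a collider here and neither A5 nor any of its descendants is conditioned on, so the collider stays closed — the path is blocked at A5.
Every path is blocked, so A0 and A2 are d-separated given {A3}.

Yes — A0 and A2 are d-separated given {A3}.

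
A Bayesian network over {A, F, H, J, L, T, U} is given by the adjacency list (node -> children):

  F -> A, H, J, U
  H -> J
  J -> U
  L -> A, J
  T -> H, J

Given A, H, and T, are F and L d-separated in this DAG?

No — F and L are not d-separated given {A, H, T}.

Enumerating the 5 paths from F to L and testing each for blocking by {A, H, T}:
  1. F → U ← J ← L — U:collider[blocks]; J:chain[open] ⇒ blocked
  2. F → H ← T → J ← L — H:collider[open]; T:fork[blocks]; J:collider[blocks] ⇒ blocked
  3. F → H → J ← L — H:chain[blocks]; J:collider[blocks] ⇒ blocked
  4. F → J ← L — J:collider[blocks] ⇒ blocked
  5. F → A ← L — A:collider[open] ⇒ active
At least one path is unblocked, so d-separation fails.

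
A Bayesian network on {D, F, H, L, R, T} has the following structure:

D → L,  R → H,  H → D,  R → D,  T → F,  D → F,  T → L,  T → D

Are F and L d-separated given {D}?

No — F and L are not d-separated given {D}.

We examine all 4 paths between F and L:
  1. F ← T → L — T:fork[open] ⇒ active
  2. F ← T → D → L — T:fork[open]; D:chain[blocks] ⇒ blocked
  3. F ← D → L — D:fork[blocks] ⇒ blocked
  4. F ← D ← T → L — D:chain[blocks]; T:fork[open] ⇒ blocked
Because an active path exists, F and L are not d-separated.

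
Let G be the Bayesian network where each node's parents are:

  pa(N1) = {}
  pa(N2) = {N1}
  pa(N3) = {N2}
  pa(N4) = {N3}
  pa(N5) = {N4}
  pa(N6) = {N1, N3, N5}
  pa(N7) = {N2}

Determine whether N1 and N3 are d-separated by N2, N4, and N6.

No — N1 and N3 are not d-separated given {N2, N4, N6}.

Enumerating the 3 paths from N1 to N3 and testing each for blocking by {N2, N4, N6}:
Path 1: N1 → N2 → N3
  N2 is a chain here and N2 is conditioned on, so the path is blocked at N2.
Path 2: N1 → N6 ← N5 ← N4 ← N3
  N4 is a chain here and N4 is conditioned on, so the path is blocked at N4.
Path 3: N1 → N6 ← N3
  N6 is a collider and N6 is conditioned on, which opens it — no node blocks this path, so it is active.
Since the path N1 → N6 ← N3 is active, N1 and N3 are not d-separated given {N2, N4, N6}.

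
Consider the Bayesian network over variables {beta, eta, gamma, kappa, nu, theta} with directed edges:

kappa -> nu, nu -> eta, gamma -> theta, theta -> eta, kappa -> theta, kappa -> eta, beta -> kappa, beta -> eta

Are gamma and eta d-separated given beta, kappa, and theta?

Yes — gamma and eta are d-separated given {beta, kappa, theta}.

We examine all 4 paths between gamma and eta:
Path 1: gamma → theta ← kappa ← beta → eta
  kappa is a chain here and kappa is conditioned on, so the path is blocked at kappa.
Path 2: gamma → theta ← kappa → nu → eta
  kappa is a fork here and kappa is conditioned on, so the path is blocked at kappa.
Path 3: gamma → theta ← kappa → eta
  kappa is a fork here and kappa is conditioned on, so the path is blocked at kappa.
Path 4: gamma → theta → eta
  theta is a chain here and theta is conditioned on, so the path is blocked at theta.
Every path is blocked, so gamma and eta are d-separated given {beta, kappa, theta}.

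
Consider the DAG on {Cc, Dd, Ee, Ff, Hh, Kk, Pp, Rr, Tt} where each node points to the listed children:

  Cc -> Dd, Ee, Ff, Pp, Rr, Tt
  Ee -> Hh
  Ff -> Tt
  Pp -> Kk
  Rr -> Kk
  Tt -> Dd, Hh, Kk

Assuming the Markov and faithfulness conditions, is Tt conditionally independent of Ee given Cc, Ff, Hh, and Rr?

We examine all 6 paths between Tt and Ee:
Path 1: Tt → Dd ← Cc → Ee
  Dd is a collider here and neither Dd nor any of its descendants is conditioned on, so the collider stays closed — the path is blocked at Dd.
Path 2: Tt → Hh ← Ee
  Hh is a collider and Hh is conditioned on, which opens it — no node blocks this path, so it is active.
Path 3: Tt ← Cc → Ee
  Cc is a fork here and Cc is conditioned on, so the path is blocked at Cc.
Path 4: Tt → Kk ← Rr ← Cc → Ee
  Kk is a collider here and neither Kk nor any of its descendants is conditioned on, so the collider stays closed — the path is blocked at Kk.
Path 5: Tt → Kk ← Pp ← Cc → Ee
  Kk is a collider here and neither Kk nor any of its descendants is conditioned on, so the collider stays closed — the path is blocked at Kk.
Path 6: Tt ← Ff ← Cc → Ee
  Ff is a chain here and Ff is conditioned on, so the path is blocked at Ff.
At least one path is unblocked, so d-separation fails.

No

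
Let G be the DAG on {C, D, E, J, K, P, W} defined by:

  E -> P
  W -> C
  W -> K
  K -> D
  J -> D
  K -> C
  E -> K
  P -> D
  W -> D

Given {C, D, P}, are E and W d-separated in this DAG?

There are 6 undirected paths between E and W; checking each against the conditioning set {C, D, P}:
Path 1: E → P → D ← W
  P is a chain here and P is conditioned on, so the path is blocked at P.
Path 2: E → P → D ← K → C ← W
  P is a chain here and P is conditioned on, so the path is blocked at P.
Path 3: E → P → D ← K ← W
  P is a chain here and P is conditioned on, so the path is blocked at P.
Path 4: E → K → D ← W
  K is a chain and K is not conditioned on; D is a collider and D is conditioned on, which opens it — no node blocks this path, so it is active.
Path 5: E → K → C ← W
  K is a chain and K is not conditioned on; C is a collider and C is conditioned on, which opens it — no node blocks this path, so it is active.
Path 6: E → K ← W
  K is a collider and its descendant D is conditioned on, which opens it — no node blocks this path, so it is active.
At least one path is unblocked, so d-separation fails.

No — E and W are not d-separated given {C, D, P}.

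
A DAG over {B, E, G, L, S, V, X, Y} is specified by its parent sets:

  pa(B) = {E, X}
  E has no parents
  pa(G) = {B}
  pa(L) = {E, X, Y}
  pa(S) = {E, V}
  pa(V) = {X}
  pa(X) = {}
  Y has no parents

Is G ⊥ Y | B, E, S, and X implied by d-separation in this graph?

Yes — G and Y are d-separated given {B, E, S, X}.

There are 4 undirected paths between G and Y; checking each against the conditioning set {B, E, S, X}:
Path 1: G ← B ← E → S ← V ← X → L ← Y
  B is a chain here and B is conditioned on, so the path is blocked at B.
Path 2: G ← B ← E → L ← Y
  B is a chain here and B is conditioned on, so the path is blocked at B.
Path 3: G ← B ← X → L ← Y
  B is a chain here and B is conditioned on, so the path is blocked at B.
Path 4: G ← B ← X → V → S ← E → L ← Y
  B is a chain here and B is conditioned on, so the path is blocked at B.
Since every path is blocked, d-separation holds.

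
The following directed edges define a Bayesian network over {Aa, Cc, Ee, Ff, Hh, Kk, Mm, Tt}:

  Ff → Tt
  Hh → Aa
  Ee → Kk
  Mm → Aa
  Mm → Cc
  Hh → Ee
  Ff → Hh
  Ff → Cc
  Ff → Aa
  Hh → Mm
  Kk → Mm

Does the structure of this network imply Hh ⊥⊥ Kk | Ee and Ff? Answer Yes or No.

Yes

6 paths connect Hh and Kk; each must be blocked for d-separation to hold:
Path 1: Hh → Aa ← Ff → Cc ← Mm ← Kk
  Aa is a collider here and neither Aa nor any of its descendants is conditioned on, so the collider stays closed — the path is blocked at Aa.
Path 2: Hh → Aa ← Mm ← Kk
  Aa is a collider here and neither Aa nor any of its descendants is conditioned on, so the collider stays closed — the path is blocked at Aa.
Path 3: Hh ← Ff → Aa ← Mm ← Kk
  Ff is a fork here and Ff is conditioned on, so the path is blocked at Ff.
Path 4: Hh ← Ff → Cc ← Mm ← Kk
  Ff is a fork here and Ff is conditioned on, so the path is blocked at Ff.
Path 5: Hh → Mm ← Kk
  Mm is a collider here and neither Mm nor any of its descendants is conditioned on, so the collider stays closed — the path is blocked at Mm.
Path 6: Hh → Ee → Kk
  Ee is a chain here and Ee is conditioned on, so the path is blocked at Ee.
Since every path is blocked, d-separation holds.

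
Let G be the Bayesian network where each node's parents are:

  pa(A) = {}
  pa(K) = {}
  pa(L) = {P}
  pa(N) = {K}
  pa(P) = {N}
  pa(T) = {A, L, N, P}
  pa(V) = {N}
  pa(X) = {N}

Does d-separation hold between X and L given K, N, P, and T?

Enumerating the 4 paths from X to L and testing each for blocking by {K, N, P, T}:
Path 1: X ← N → T ← L
  N is a fork here and N is conditioned on, so the path is blocked at N.
Path 2: X ← N → T ← P → L
  N is a fork here and N is conditioned on, so the path is blocked at N.
Path 3: X ← N → P → L
  N is a fork here and N is conditioned on, so the path is blocked at N.
Path 4: X ← N → P → T ← L
  N is a fork here and N is conditioned on, so the path is blocked at N.
Every path is blocked, so X and L are d-separated given {K, N, P, T}.

Yes — X and L are d-separated given {K, N, P, T}.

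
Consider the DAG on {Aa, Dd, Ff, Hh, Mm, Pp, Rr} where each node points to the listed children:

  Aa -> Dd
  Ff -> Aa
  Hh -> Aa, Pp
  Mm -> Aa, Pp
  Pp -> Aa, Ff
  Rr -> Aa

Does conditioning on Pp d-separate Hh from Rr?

Enumerating the 4 paths from Hh to Rr and testing each for blocking by {Pp}:
Path 1: Hh → Aa ← Rr
  Aa is a collider here and neither Aa nor any of its descendants is conditioned on, so the collider stays closed — the path is blocked at Aa.
Path 2: Hh → Pp → Aa ← Rr
  Pp is a chain here and Pp is conditioned on, so the path is blocked at Pp.
Path 3: Hh → Pp ← Mm → Aa ← Rr
  Aa is a collider here and neither Aa nor any of its descendants is conditioned on, so the collider stays closed — the path is blocked at Aa.
Path 4: Hh → Pp → Ff → Aa ← Rr
  Pp is a chain here and Pp is conditioned on, so the path is blocked at Pp.
Since every path is blocked, d-separation holds.

Yes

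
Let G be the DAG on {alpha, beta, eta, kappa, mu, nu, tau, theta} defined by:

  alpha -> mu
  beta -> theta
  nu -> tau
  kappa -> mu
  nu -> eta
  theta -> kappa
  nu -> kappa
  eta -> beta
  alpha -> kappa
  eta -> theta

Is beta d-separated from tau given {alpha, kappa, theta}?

We examine all 4 paths between beta and tau:
  1. beta ← eta ← nu → tau — eta:chain[open]; nu:fork[open] ⇒ active
  2. beta ← eta → theta → kappa ← nu → tau — eta:fork[open]; theta:chain[blocks]; kappa:collider[open]; nu:fork[open] ⇒ blocked
  3. beta → theta ← eta ← nu → tau — theta:collider[open]; eta:chain[open]; nu:fork[open] ⇒ active
  4. beta → theta → kappa ← nu → tau — theta:chain[blocks]; kappa:collider[open]; nu:fork[open] ⇒ blocked
At least one path is unblocked, so d-separation fails.

No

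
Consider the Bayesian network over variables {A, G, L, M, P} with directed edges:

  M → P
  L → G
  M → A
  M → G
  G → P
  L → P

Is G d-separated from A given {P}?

There are 3 undirected paths between G and A; checking each against the conditioning set {P}:
  1. G ← M → A — M:fork[open] ⇒ active
  2. G ← L → P ← M → A — L:fork[open]; P:collider[open]; M:fork[open] ⇒ active
  3. G → P ← M → A — P:collider[open]; M:fork[open] ⇒ active
Because an active path exists, G and A are not d-separated.

No — G and A are not d-separated given {P}.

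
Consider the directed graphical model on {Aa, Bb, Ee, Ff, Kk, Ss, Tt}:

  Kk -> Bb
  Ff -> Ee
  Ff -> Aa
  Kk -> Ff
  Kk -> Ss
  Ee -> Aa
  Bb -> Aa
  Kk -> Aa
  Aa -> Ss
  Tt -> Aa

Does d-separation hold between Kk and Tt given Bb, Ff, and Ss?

Enumerating the 5 paths from Kk to Tt and testing each for blocking by {Bb, Ff, Ss}:
Path 1: Kk → Bb → Aa ← Tt
  Bb is a chain here and Bb is conditioned on, so the path is blocked at Bb.
Path 2: Kk → Aa ← Tt
  Aa is a collider and its descendant Ss is conditioned on, which opens it — no node blocks this path, so it is active.
Path 3: Kk → Ss ← Aa ← Tt
  Ss is a collider and Ss is conditioned on, which opens it; Aa is a chain and Aa is not conditioned on — no node blocks this path, so it is active.
Path 4: Kk → Ff → Aa ← Tt
  Ff is a chain here and Ff is conditioned on, so the path is blocked at Ff.
Path 5: Kk → Ff → Ee → Aa ← Tt
  Ff is a chain here and Ff is conditioned on, so the path is blocked at Ff.
At least one path is unblocked, so d-separation fails.

No — Kk and Tt are not d-separated given {Bb, Ff, Ss}.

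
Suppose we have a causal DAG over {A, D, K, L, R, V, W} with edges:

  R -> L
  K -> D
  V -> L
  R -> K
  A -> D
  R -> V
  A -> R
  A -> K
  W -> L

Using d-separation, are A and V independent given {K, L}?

Enumerating the 6 paths from A to V and testing each for blocking by {K, L}:
Path 1: A → K ← R → V
  K is a collider and K is conditioned on, which opens it; R is a fork and R is not conditioned on — no node blocks this path, so it is active.
Path 2: A → K ← R → L ← V
  K is a collider and K is conditioned on, which opens it; R is a fork and R is not conditioned on; L is a collider and L is conditioned on, which opens it — no node blocks this path, so it is active.
Path 3: A → R → V
  R is a chain and R is not conditioned on — no node blocks this path, so it is active.
Path 4: A → R → L ← V
  R is a chain and R is not conditioned on; L is a collider and L is conditioned on, which opens it — no node blocks this path, so it is active.
Path 5: A → D ← K ← R → V
  D is a collider here and neither D nor any of its descendants is conditioned on, so the collider stays closed — the path is blocked at D.
Path 6: A → D ← K ← R → L ← V
  D is a collider here and neither D nor any of its descendants is conditioned on, so the collider stays closed — the path is blocked at D.
Because an active path exists, A and V are not d-separated.

No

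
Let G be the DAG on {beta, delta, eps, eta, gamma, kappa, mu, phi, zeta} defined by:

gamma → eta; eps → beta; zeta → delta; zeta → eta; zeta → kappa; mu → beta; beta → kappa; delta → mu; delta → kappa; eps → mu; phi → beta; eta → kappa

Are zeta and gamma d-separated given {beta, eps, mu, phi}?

There are 5 undirected paths between zeta and gamma; checking each against the conditioning set {beta, eps, mu, phi}:
Path 1: zeta → eta ← gamma
  eta is a collider here and neither eta nor any of its descendants is conditioned on, so the collider stays closed — the path is blocked at eta.
Path 2: zeta → delta → mu ← eps → beta → kappa ← eta ← gamma
  eps is a fork here and eps is conditioned on, so the path is blocked at eps.
Path 3: zeta → delta → mu → beta → kappa ← eta ← gamma
  mu is a chain here and mu is conditioned on, so the path is blocked at mu.
Path 4: zeta → delta → kappa ← eta ← gamma
  kappa is a collider here and neither kappa nor any of its descendants is conditioned on, so the collider stays closed — the path is blocked at kappa.
Path 5: zeta → kappa ← eta ← gamma
  kappa is a collider here and neither kappa nor any of its descendants is conditioned on, so the collider stays closed — the path is blocked at kappa.
Every path is blocked, so zeta and gamma are d-separated given {beta, eps, mu, phi}.

Yes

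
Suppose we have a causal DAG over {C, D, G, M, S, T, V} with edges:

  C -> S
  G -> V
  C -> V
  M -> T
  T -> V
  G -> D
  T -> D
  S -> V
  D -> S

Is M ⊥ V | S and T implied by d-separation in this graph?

We examine all 4 paths between M and V:
Path 1: M → T → D → S → V
  T is a chain here and T is conditioned on, so the path is blocked at T.
Path 2: M → T → D → S ← C → V
  T is a chain here and T is conditioned on, so the path is blocked at T.
Path 3: M → T → D ← G → V
  T is a chain here and T is conditioned on, so the path is blocked at T.
Path 4: M → T → V
  T is a chain here and T is conditioned on, so the path is blocked at T.
Every path is blocked, so M and V are d-separated given {S, T}.

Yes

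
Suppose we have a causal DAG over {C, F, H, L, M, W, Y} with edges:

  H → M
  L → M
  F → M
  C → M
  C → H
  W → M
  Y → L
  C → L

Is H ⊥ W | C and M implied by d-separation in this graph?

Enumerating the 3 paths from H to W and testing each for blocking by {C, M}:
Path 1: H ← C → L → M ← W
  C is a fork here and C is conditioned on, so the path is blocked at C.
Path 2: H ← C → M ← W
  C is a fork here and C is conditioned on, so the path is blocked at C.
Path 3: H → M ← W
  M is a collider and M is conditioned on, which opens it — no node blocks this path, so it is active.
Because an active path exists, H and W are not d-separated.

No — H and W are not d-separated given {C, M}.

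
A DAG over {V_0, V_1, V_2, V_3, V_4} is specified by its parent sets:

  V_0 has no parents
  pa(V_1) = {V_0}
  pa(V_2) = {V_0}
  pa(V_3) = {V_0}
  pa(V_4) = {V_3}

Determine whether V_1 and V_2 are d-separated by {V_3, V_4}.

No

The only undirected path from V_1 to V_2 is:
Path 1: V_1 ← V_0 → V_2
  V_0 is a fork and V_0 is not conditioned on — no node blocks this path, so it is active.
Because an active path exists, V_1 and V_2 are not d-separated.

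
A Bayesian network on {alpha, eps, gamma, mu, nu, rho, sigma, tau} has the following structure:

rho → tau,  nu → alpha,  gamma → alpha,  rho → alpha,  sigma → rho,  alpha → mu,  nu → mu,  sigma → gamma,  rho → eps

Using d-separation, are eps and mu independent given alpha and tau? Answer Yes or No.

No — eps and mu are not d-separated given {alpha, tau}.

There are 4 undirected paths between eps and mu; checking each against the conditioning set {alpha, tau}:
Path 1: eps ← rho ← sigma → gamma → alpha → mu
  alpha is a chain here and alpha is conditioned on, so the path is blocked at alpha.
Path 2: eps ← rho ← sigma → gamma → alpha ← nu → mu
  rho is a chain and rho is not conditioned on; sigma is a fork and sigma is not conditioned on; gamma is a chain and gamma is not conditioned on; alpha is a collider and alpha is conditioned on, which opens it; nu is a fork and nu is not conditioned on — no node blocks this path, so it is active.
Path 3: eps ← rho → alpha → mu
  alpha is a chain here and alpha is conditioned on, so the path is blocked at alpha.
Path 4: eps ← rho → alpha ← nu → mu
  rho is a fork and rho is not conditioned on; alpha is a collider and alpha is conditioned on, which opens it; nu is a fork and nu is not conditioned on — no node blocks this path, so it is active.
Because an active path exists, eps and mu are not d-separated.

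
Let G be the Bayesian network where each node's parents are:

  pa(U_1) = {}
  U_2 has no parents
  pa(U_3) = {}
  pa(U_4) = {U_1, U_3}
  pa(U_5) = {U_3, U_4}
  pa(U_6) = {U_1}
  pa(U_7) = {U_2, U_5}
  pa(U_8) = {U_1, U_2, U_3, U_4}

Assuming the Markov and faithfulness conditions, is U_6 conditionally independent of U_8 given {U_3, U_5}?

We examine all 6 paths between U_6 and U_8:
Path 1: U_6 ← U_1 → U_4 ← U_3 → U_8
  U_3 is a fork here and U_3 is conditioned on, so the path is blocked at U_3.
Path 2: U_6 ← U_1 → U_4 ← U_3 → U_5 → U_7 ← U_2 → U_8
  U_3 is a fork here and U_3 is conditioned on, so the path is blocked at U_3.
Path 3: U_6 ← U_1 → U_4 → U_8
  U_1 is a fork and U_1 is not conditioned on; U_4 is a chain and U_4 is not conditioned on — no node blocks this path, so it is active.
Path 4: U_6 ← U_1 → U_4 → U_5 ← U_3 → U_8
  U_3 is a fork here and U_3 is conditioned on, so the path is blocked at U_3.
Path 5: U_6 ← U_1 → U_4 → U_5 → U_7 ← U_2 → U_8
  U_5 is a chain here and U_5 is conditioned on, so the path is blocked at U_5.
Path 6: U_6 ← U_1 → U_8
  U_1 is a fork and U_1 is not conditioned on — no node blocks this path, so it is active.
At least one path is unblocked, so d-separation fails.

No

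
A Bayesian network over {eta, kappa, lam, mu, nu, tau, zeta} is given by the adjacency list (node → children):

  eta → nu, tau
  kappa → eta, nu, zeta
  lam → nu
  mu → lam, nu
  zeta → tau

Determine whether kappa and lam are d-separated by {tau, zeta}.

Yes

6 paths connect kappa and lam; each must be blocked for d-separation to hold:
Path 1: kappa → nu ← lam
  nu is a collider here and neither nu nor any of its descendants is conditioned on, so the collider stays closed — the path is blocked at nu.
Path 2: kappa → nu ← mu → lam
  nu is a collider here and neither nu nor any of its descendants is conditioned on, so the collider stays closed — the path is blocked at nu.
Path 3: kappa → eta → nu ← lam
  nu is a collider here and neither nu nor any of its descendants is conditioned on, so the collider stays closed — the path is blocked at nu.
Path 4: kappa → eta → nu ← mu → lam
  nu is a collider here and neither nu nor any of its descendants is conditioned on, so the collider stays closed — the path is blocked at nu.
Path 5: kappa → zeta → tau ← eta → nu ← lam
  zeta is a chain here and zeta is conditioned on, so the path is blocked at zeta.
Path 6: kappa → zeta → tau ← eta → nu ← mu → lam
  zeta is a chain here and zeta is conditioned on, so the path is blocked at zeta.
Every path is blocked, so kappa and lam are d-separated given {tau, zeta}.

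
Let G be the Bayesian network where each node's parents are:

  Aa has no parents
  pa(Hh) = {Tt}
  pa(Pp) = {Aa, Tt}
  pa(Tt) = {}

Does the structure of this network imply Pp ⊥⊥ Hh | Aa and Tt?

There is one path between Pp and Hh:
Path 1: Pp ← Tt → Hh
  Tt is a fork here and Tt is conditioned on, so the path is blocked at Tt.
Since every path is blocked, d-separation holds.

Yes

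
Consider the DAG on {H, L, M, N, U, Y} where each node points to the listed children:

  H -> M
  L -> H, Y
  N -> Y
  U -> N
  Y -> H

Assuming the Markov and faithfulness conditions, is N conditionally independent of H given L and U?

Enumerating the 2 paths from N to H and testing each for blocking by {L, U}:
Path 1: N → Y → H
  Y is a chain and Y is not conditioned on — no node blocks this path, so it is active.
Path 2: N → Y ← L → H
  Y is a collider here and neither Y nor any of its descendants is conditioned on, so the collider stays closed — the path is blocked at Y.
At least one path is unblocked, so d-separation fails.

No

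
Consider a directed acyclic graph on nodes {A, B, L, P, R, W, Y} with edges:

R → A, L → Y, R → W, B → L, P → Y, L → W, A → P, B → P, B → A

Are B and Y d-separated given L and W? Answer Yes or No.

No

There are 6 undirected paths between B and Y; checking each against the conditioning set {L, W}:
Path 1: B → L → Y
  L is a chain here and L is conditioned on, so the path is blocked at L.
Path 2: B → L → W ← R → A → P → Y
  L is a chain here and L is conditioned on, so the path is blocked at L.
Path 3: B → A ← R → W ← L → Y
  A is a collider here and neither A nor any of its descendants is conditioned on, so the collider stays closed — the path is blocked at A.
Path 4: B → A → P → Y
  A is a chain and A is not conditioned on; P is a chain and P is not conditioned on — no node blocks this path, so it is active.
Path 5: B → P → Y
  P is a chain and P is not conditioned on — no node blocks this path, so it is active.
Path 6: B → P ← A ← R → W ← L → Y
  P is a collider here and neither P nor any of its descendants is conditioned on, so the collider stays closed — the path is blocked at P.
Because an active path exists, B and Y are not d-separated.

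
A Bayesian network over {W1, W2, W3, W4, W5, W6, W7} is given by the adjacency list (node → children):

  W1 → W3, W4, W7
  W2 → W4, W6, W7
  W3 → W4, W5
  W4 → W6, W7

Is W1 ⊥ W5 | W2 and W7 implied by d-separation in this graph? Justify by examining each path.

There are 5 undirected paths between W1 and W5; checking each against the conditioning set {W2, W7}:
  1. W1 → W4 ← W3 → W5 — W4:collider[open]; W3:fork[open] ⇒ active
  2. W1 → W7 ← W4 ← W3 → W5 — W7:collider[open]; W4:chain[open]; W3:fork[open] ⇒ active
  3. W1 → W7 ← W2 → W6 ← W4 ← W3 → W5 — W7:collider[open]; W2:fork[blocks]; W6:collider[blocks]; W4:chain[open]; W3:fork[open] ⇒ blocked
  4. W1 → W7 ← W2 → W4 ← W3 → W5 — W7:collider[open]; W2:fork[blocks]; W4:collider[open]; W3:fork[open] ⇒ blocked
  5. W1 → W3 → W5 — W3:chain[open] ⇒ active
Because an active path exists, W1 and W5 are not d-separated.

No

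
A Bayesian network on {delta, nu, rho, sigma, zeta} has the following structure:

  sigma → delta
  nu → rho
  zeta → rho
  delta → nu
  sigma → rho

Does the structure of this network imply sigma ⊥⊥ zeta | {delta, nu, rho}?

Enumerating the 2 paths from sigma to zeta and testing each for blocking by {delta, nu, rho}:
Path 1: sigma → rho ← zeta
  rho is a collider and rho is conditioned on, which opens it — no node blocks this path, so it is active.
Path 2: sigma → delta → nu → rho ← zeta
  delta is a chain here and delta is conditioned on, so the path is blocked at delta.
Since the path sigma → rho ← zeta is active, sigma and zeta are not d-separated given {delta, nu, rho}.

No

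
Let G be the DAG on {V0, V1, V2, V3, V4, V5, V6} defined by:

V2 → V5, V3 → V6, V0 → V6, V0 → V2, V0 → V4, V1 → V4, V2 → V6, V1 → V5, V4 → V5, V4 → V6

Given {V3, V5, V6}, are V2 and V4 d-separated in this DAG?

No

We examine all 6 paths between V2 and V4:
Path 1: V2 → V6 ← V4
  V6 is a collider and V6 is conditioned on, which opens it — no node blocks this path, so it is active.
Path 2: V2 → V6 ← V0 → V4
  V6 is a collider and V6 is conditioned on, which opens it; V0 is a fork and V0 is not conditioned on — no node blocks this path, so it is active.
Path 3: V2 → V5 ← V4
  V5 is a collider and V5 is conditioned on, which opens it — no node blocks this path, so it is active.
Path 4: V2 → V5 ← V1 → V4
  V5 is a collider and V5 is conditioned on, which opens it; V1 is a fork and V1 is not conditioned on — no node blocks this path, so it is active.
Path 5: V2 ← V0 → V6 ← V4
  V0 is a fork and V0 is not conditioned on; V6 is a collider and V6 is conditioned on, which opens it — no node blocks this path, so it is active.
Path 6: V2 ← V0 → V4
  V0 is a fork and V0 is not conditioned on — no node blocks this path, so it is active.
At least one path is unblocked, so d-separation fails.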